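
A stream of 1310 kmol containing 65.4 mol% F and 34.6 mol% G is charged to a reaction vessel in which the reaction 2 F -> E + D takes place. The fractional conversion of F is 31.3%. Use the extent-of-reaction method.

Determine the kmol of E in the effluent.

F reacted = 0.313 × 856.7 = 268.2 kmol; ν_F = −2, so ξ = 268.2/2 = 134.1 kmol.
Outlet amounts (n = n₀ + ν ξ):
  F: 856.7 − 2(134.1) = 588.6
  E: 0 + 1(134.1) = 134.1
  D: 0 + 1(134.1) = 134.1
  G: 453.3 (inert)

134 kmol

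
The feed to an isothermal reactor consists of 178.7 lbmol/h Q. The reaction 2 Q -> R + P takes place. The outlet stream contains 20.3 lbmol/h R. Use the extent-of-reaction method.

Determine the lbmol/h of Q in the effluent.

138 lbmol/h

For R: n = n₀ + 1ξ → 20.3 = 0 + 1ξ, giving ξ = 20.3 lbmol/h.
Outlet amounts (n = n₀ + ν ξ):
  Q: 178.7 − 2(20.3) = 138.1
  R: 0 + 1(20.3) = 20.3
  P: 0 + 1(20.3) = 20.3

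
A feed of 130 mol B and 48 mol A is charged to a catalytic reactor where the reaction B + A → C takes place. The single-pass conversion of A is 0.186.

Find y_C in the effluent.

0.0528

A reacted = 0.186 × 48 = 8.928 mol; ν_A = −1, so ξ = 8.928/1 = 8.928 mol.
Outlet amounts (n = n₀ + ν ξ):
  B: 130 − 1(8.928) = 121.1
  A: 48 − 1(8.928) = 39.07
  C: 0 + 1(8.928) = 8.928
Total out = 169.1 mol; y_C = 8.928 / 169.1 = 0.05281.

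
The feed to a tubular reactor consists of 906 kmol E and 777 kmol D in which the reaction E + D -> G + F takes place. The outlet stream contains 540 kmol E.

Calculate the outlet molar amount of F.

366 kmol

For E: n = n₀ − 1ξ → 540 = 906 − 1ξ, giving ξ = 366 kmol.
Outlet amounts (n = n₀ + ν ξ):
  E: 906 − 1(366) = 540
  D: 777 − 1(366) = 411
  G: 0 + 1(366) = 366
  F: 0 + 1(366) = 366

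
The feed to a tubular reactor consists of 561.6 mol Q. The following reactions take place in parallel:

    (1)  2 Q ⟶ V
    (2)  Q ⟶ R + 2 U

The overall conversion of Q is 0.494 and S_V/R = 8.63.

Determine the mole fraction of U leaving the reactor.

Conversion of Q: Q consumed = 0.494 × 561.6 = 277.4 mol = 2ξ₁ + 1ξ₂.
Selectivity: 1ξ₁ / (1ξ₂) = 8.63 → ξ₁ = 8.63 ξ₂.
Substitute: (2·8.63 + 1) ξ₂ = 277.4 → ξ₂ = 15.19 mol, ξ₁ = 131.1 mol.
Outlet amounts (n = n₀ + Σ ν·ξ):
  Q: 561.6 − 2(131.1) − 1(15.19) = 284.2
  V: 0 + 1(131.1) = 131.1
  R: 0 + 1(15.19) = 15.19
  U: 0 + 2(15.19) = 30.39
Total out = 460.9 mol; y_U = 30.39 / 460.9 = 0.06593.

0.0659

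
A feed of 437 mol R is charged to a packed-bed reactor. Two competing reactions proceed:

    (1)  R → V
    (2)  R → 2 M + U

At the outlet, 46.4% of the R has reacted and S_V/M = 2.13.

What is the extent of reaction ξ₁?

ξ₁ = 164 mol

Conversion of R: R consumed = 0.464 × 437 = 202.8 mol = 1ξ₁ + 1ξ₂.
Selectivity: 1ξ₁ / (2ξ₂) = 2.13 → ξ₁ = 4.26 ξ₂.
Substitute: (1·4.26 + 1) ξ₂ = 202.8 → ξ₂ = 38.55 mol, ξ₁ = 164.2 mol.
Outlet amounts (n = n₀ + Σ ν·ξ):
  R: 437 − 1(164.2) − 1(38.55) = 234.2
  V: 0 + 1(164.2) = 164.2
  M: 0 + 2(38.55) = 77.1
  U: 0 + 1(38.55) = 38.55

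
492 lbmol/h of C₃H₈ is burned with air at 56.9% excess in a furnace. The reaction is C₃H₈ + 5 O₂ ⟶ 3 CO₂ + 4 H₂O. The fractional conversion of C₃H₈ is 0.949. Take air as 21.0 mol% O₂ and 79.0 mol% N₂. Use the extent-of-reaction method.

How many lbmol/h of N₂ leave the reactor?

14500 lbmol/h

Stoichiometric O₂ = 5 × 492 = 2460 lbmol/h; O₂ fed = 2460 × 1.569 = 3860 lbmol/h.
N₂ fed = 3860 × 79/21 = 14520 lbmol/h.
Fuel reacted = 0.949 × 492 → ξ = 466.9 lbmol/h.
Outlet (n = n₀ + ν ξ):
  C₃H₈: 492 − 1(466.9) = 25.09
  O₂: 3860 − 5(466.9) = 1525
  N₂: 14520 (inert)
  CO₂: 0 + 3(466.9) = 1401
  H₂O: 0 + 4(466.9) = 1868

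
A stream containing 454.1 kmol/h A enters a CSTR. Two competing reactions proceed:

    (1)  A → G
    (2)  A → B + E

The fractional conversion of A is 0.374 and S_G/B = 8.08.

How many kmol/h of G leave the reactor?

151 kmol/h

Conversion of A: A consumed = 0.374 × 454.1 = 169.8 kmol/h = 1ξ₁ + 1ξ₂.
Selectivity: 1ξ₁ / (1ξ₂) = 8.08 → ξ₁ = 8.08 ξ₂.
Substitute: (1·8.08 + 1) ξ₂ = 169.8 → ξ₂ = 18.7 kmol/h, ξ₁ = 151.1 kmol/h.
Outlet amounts (n = n₀ + Σ ν·ξ):
  A: 454.1 − 1(151.1) − 1(18.7) = 284.3
  G: 0 + 1(151.1) = 151.1
  B: 0 + 1(18.7) = 18.7
  E: 0 + 1(18.7) = 18.7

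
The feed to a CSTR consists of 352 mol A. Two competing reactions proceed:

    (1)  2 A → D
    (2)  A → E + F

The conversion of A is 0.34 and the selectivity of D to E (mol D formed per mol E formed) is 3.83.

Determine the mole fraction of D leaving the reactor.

0.169

Conversion of A: A consumed = 0.34 × 352 = 119.7 mol = 2ξ₁ + 1ξ₂.
Selectivity: 1ξ₁ / (1ξ₂) = 3.83 → ξ₁ = 3.83 ξ₂.
Substitute: (2·3.83 + 1) ξ₂ = 119.7 → ξ₂ = 13.82 mol, ξ₁ = 52.93 mol.
Outlet amounts (n = n₀ + Σ ν·ξ):
  A: 352 − 2(52.93) − 1(13.82) = 232.3
  D: 0 + 1(52.93) = 52.93
  E: 0 + 1(13.82) = 13.82
  F: 0 + 1(13.82) = 13.82
Total out = 312.9 mol; y_D = 52.93 / 312.9 = 0.1692.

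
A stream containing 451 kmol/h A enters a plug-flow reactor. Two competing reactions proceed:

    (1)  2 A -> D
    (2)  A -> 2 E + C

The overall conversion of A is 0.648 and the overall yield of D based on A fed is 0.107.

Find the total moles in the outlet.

794 kmol/h

Yield of D: 1ξ₁ / 451 = 0.107 → ξ₁ = 48.26 kmol/h.
Conversion of A: 2ξ₁ + 1ξ₂ = 0.648 × 451 = 292.2 → ξ₂ = 195.7 kmol/h.
Outlet amounts (n = n₀ + Σ ν·ξ):
  A: 451 − 2(48.26) − 1(195.7) = 158.8
  D: 0 + 1(48.26) = 48.26
  E: 0 + 2(195.7) = 391.5
  C: 0 + 1(195.7) = 195.7
Total out = 158.8 + 48.26 + 391.5 + 195.7 = 794.2 kmol/h.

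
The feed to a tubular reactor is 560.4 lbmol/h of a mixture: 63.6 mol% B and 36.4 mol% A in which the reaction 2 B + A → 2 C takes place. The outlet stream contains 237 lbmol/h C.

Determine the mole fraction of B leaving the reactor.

0.27

For C: n = n₀ + 2ξ → 237 = 0 + 2ξ, giving ξ = 118.5 lbmol/h.
Outlet amounts (n = n₀ + ν ξ):
  B: 356.4 − 2(118.5) = 119.4
  A: 204 − 1(118.5) = 85.49
  C: 0 + 2(118.5) = 237
Total out = 441.9 lbmol/h; y_B = 119.4 / 441.9 = 0.2702.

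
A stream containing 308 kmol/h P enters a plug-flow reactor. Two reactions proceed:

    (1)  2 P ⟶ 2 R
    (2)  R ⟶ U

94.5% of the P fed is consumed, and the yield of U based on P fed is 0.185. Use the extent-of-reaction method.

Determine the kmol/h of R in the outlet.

Conversion of P: P consumed = 2ξ₁ = 0.945 × 308 → ξ₁ = 145.5 kmol/h.
Yield of U: 1ξ₂ / 308 = 0.185 → ξ₂ = 56.98 kmol/h.
Outlet amounts (n = n₀ + Σ ν·ξ):
  P: 308 − 2(145.5) = 16.94
  R: 0 + 2(145.5) − 1(56.98) = 234.1
  U: 0 + 1(56.98) = 56.98

234 kmol/h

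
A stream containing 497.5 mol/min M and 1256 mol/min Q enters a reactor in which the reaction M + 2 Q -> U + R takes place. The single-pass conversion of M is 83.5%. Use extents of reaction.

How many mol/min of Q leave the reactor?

425 mol/min

M reacted = 0.835 × 497.5 = 415.4 mol/min; ν_M = −1, so ξ = 415.4/1 = 415.4 mol/min.
Outlet amounts (n = n₀ + ν ξ):
  M: 497.5 − 1(415.4) = 82.09
  Q: 1256 − 2(415.4) = 425.2
  U: 0 + 1(415.4) = 415.4
  R: 0 + 1(415.4) = 415.4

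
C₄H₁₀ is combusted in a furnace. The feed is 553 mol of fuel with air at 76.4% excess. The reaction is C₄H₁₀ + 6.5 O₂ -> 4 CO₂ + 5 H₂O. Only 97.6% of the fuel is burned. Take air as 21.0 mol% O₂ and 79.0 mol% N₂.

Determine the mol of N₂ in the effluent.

Stoichiometric O₂ = 6.5 × 553 = 3594 mol; O₂ fed = 3594 × 1.764 = 6341 mol.
N₂ fed = 6341 × 79/21 = 23850 mol.
Fuel reacted = 0.976 × 553 → ξ = 539.7 mol.
Outlet (n = n₀ + ν ξ):
  C₄H₁₀: 553 − 1(539.7) = 13.27
  O₂: 6341 − 6.5(539.7) = 2832
  N₂: 23850 (inert)
  CO₂: 0 + 4(539.7) = 2159
  H₂O: 0 + 5(539.7) = 2699

23900 mol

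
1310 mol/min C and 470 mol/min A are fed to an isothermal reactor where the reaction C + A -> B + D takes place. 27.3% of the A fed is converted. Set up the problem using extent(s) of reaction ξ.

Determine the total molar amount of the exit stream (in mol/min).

A reacted = 0.273 × 470 = 128.3 mol/min; ν_A = −1, so ξ = 128.3/1 = 128.3 mol/min.
Outlet amounts (n = n₀ + ν ξ):
  C: 1310 − 1(128.3) = 1182
  A: 470 − 1(128.3) = 341.7
  B: 0 + 1(128.3) = 128.3
  D: 0 + 1(128.3) = 128.3
Total out = 1182 + 341.7 + 128.3 + 128.3 = 1780 mol/min.

1780 mol/min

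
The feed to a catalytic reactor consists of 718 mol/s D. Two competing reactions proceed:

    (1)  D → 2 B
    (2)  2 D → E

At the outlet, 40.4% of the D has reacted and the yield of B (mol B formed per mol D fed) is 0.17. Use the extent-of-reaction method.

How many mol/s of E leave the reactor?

115 mol/s

Yield of B: 2ξ₁ / 718 = 0.17 → ξ₁ = 61.03 mol/s.
Conversion of D: 1ξ₁ + 2ξ₂ = 0.404 × 718 = 290.1 → ξ₂ = 114.5 mol/s.
Outlet amounts (n = n₀ + Σ ν·ξ):
  D: 718 − 1(61.03) − 2(114.5) = 427.9
  B: 0 + 2(61.03) = 122.1
  E: 0 + 1(114.5) = 114.5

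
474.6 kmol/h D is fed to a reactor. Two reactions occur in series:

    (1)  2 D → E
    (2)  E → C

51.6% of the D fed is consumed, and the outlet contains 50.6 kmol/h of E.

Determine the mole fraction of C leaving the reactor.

Conversion of D: D consumed = 2ξ₁ = 0.516 × 474.6 → ξ₁ = 122.4 kmol/h.
E balance: n_E = 0 + 1ξ₁ − 1ξ₂ = 50.6 → ξ₂ = (1·122.4 − 50.6)/1 = 71.85 kmol/h.
Outlet amounts (n = n₀ + Σ ν·ξ):
  D: 474.6 − 2(122.4) = 229.7
  E: 0 + 1(122.4) − 1(71.85) = 50.6
  C: 0 + 1(71.85) = 71.85
Total out = 352.2 kmol/h; y_C = 71.85 / 352.2 = 0.204.

0.204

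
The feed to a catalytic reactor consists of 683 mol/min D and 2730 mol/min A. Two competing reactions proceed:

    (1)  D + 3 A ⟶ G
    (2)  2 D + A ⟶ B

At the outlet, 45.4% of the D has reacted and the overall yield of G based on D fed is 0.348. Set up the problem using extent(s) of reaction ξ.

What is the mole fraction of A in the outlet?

0.754

Yield of G: 1ξ₁ / 683 = 0.348 → ξ₁ = 237.7 mol/min.
Conversion of D: 1ξ₁ + 2ξ₂ = 0.454 × 683 = 310.1 → ξ₂ = 36.2 mol/min.
Outlet amounts (n = n₀ + Σ ν·ξ):
  D: 683 − 1(237.7) − 2(36.2) = 372.9
  A: 2730 − 3(237.7) − 1(36.2) = 1981
  G: 0 + 1(237.7) = 237.7
  B: 0 + 1(36.2) = 36.2
Total out = 2628 mol/min; y_A = 1981 / 2628 = 0.7538.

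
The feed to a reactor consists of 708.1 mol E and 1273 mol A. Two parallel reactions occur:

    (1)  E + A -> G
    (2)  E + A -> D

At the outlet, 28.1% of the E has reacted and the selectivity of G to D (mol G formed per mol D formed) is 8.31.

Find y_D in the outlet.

Conversion of E: E consumed = 0.281 × 708.1 = 199 mol = 1ξ₁ + 1ξ₂.
Selectivity: 1ξ₁ / (1ξ₂) = 8.31 → ξ₁ = 8.31 ξ₂.
Substitute: (1·8.31 + 1) ξ₂ = 199 → ξ₂ = 21.37 mol, ξ₁ = 177.6 mol.
Outlet amounts (n = n₀ + Σ ν·ξ):
  E: 708.1 − 1(177.6) − 1(21.37) = 509.1
  A: 1273 − 1(177.6) − 1(21.37) = 1074
  G: 0 + 1(177.6) = 177.6
  D: 0 + 1(21.37) = 21.37
Total out = 1782 mol; y_D = 21.37 / 1782 = 0.01199.

0.012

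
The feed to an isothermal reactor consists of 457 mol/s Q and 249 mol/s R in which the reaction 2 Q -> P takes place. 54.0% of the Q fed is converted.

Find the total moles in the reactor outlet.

583 mol/s

Q reacted = 0.54 × 457 = 246.8 mol/s; ν_Q = −2, so ξ = 246.8/2 = 123.4 mol/s.
Outlet amounts (n = n₀ + ν ξ):
  Q: 457 − 2(123.4) = 210.2
  P: 0 + 1(123.4) = 123.4
  R: 249 (inert)
Total out = 210.2 + 123.4 + 249 = 582.6 mol/s.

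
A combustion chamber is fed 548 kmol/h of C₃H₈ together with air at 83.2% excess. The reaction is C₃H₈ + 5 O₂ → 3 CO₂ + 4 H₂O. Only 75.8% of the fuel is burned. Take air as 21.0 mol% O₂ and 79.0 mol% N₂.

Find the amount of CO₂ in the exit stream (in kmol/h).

1250 kmol/h

Stoichiometric O₂ = 5 × 548 = 2740 kmol/h; O₂ fed = 2740 × 1.832 = 5020 kmol/h.
N₂ fed = 5020 × 79/21 = 18880 kmol/h.
Fuel reacted = 0.758 × 548 → ξ = 415.4 kmol/h.
Outlet (n = n₀ + ν ξ):
  C₃H₈: 548 − 1(415.4) = 132.6
  O₂: 5020 − 5(415.4) = 2943
  N₂: 18880 (inert)
  CO₂: 0 + 3(415.4) = 1246
  H₂O: 0 + 4(415.4) = 1662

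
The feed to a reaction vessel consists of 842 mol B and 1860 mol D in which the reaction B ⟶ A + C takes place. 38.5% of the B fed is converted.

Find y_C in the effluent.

B reacted = 0.385 × 842 = 324.2 mol; ν_B = −1, so ξ = 324.2/1 = 324.2 mol.
Outlet amounts (n = n₀ + ν ξ):
  B: 842 − 1(324.2) = 517.8
  A: 0 + 1(324.2) = 324.2
  C: 0 + 1(324.2) = 324.2
  D: 1860 (inert)
Total out = 3026 mol; y_C = 324.2 / 3026 = 0.1071.

0.107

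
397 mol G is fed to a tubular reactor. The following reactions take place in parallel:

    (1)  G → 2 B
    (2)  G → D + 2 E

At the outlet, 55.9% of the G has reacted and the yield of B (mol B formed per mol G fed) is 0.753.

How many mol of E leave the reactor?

Yield of B: 2ξ₁ / 397 = 0.753 → ξ₁ = 149.5 mol.
Conversion of G: 1ξ₁ + 1ξ₂ = 0.559 × 397 = 221.9 → ξ₂ = 72.45 mol.
Outlet amounts (n = n₀ + Σ ν·ξ):
  G: 397 − 1(149.5) − 1(72.45) = 175.1
  B: 0 + 2(149.5) = 298.9
  D: 0 + 1(72.45) = 72.45
  E: 0 + 2(72.45) = 144.9

145 mol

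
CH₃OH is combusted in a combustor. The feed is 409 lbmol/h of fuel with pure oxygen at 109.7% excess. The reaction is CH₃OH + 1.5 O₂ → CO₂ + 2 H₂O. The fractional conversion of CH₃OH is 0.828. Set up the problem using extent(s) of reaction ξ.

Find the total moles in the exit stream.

Stoichiometric O₂ = 1.5 × 409 = 613.5 lbmol/h; O₂ fed = 613.5 × 2.097 = 1287 lbmol/h.
Fuel reacted = 0.828 × 409 → ξ = 338.7 lbmol/h.
Outlet (n = n₀ + ν ξ):
  CH₃OH: 409 − 1(338.7) = 70.35
  O₂: 1287 − 1.5(338.7) = 778.5
  CO₂: 0 + 1(338.7) = 338.7
  H₂O: 0 + 2(338.7) = 677.3
Total out = 70.35 + 778.5 + 338.7 + 677.3 = 1865 lbmol/h.

1860 lbmol/h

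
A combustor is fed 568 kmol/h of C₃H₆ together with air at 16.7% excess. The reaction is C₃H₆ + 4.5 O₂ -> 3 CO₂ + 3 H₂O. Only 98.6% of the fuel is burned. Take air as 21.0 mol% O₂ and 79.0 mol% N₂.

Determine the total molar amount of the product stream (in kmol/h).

Stoichiometric O₂ = 4.5 × 568 = 2556 kmol/h; O₂ fed = 2556 × 1.167 = 2983 kmol/h.
N₂ fed = 2983 × 79/21 = 11220 kmol/h.
Fuel reacted = 0.986 × 568 → ξ = 560 kmol/h.
Outlet (n = n₀ + ν ξ):
  C₃H₆: 568 − 1(560) = 7.952
  O₂: 2983 − 4.5(560) = 462.6
  N₂: 11220 (inert)
  CO₂: 0 + 3(560) = 1680
  H₂O: 0 + 3(560) = 1680
Total out = 7.952 + 462.6 + 11220 + 1680 + 1680 = 15050 kmol/h.

15100 kmol/h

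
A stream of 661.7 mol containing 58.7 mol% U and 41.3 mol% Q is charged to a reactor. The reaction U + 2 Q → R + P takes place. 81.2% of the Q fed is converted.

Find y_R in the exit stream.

0.201

Q reacted = 0.812 × 273.3 = 221.9 mol; ν_Q = −2, so ξ = 221.9/2 = 111 mol.
Outlet amounts (n = n₀ + ν ξ):
  U: 388.4 − 1(111) = 277.5
  Q: 273.3 − 2(111) = 51.38
  R: 0 + 1(111) = 111
  P: 0 + 1(111) = 111
Total out = 550.7 mol; y_R = 111 / 550.7 = 0.2015.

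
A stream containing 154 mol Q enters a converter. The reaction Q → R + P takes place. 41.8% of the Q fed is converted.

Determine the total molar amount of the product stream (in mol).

Q reacted = 0.418 × 154 = 64.37 mol; ν_Q = −1, so ξ = 64.37/1 = 64.37 mol.
Outlet amounts (n = n₀ + ν ξ):
  Q: 154 − 1(64.37) = 89.63
  R: 0 + 1(64.37) = 64.37
  P: 0 + 1(64.37) = 64.37
Total out = 89.63 + 64.37 + 64.37 = 218.4 mol.

218 mol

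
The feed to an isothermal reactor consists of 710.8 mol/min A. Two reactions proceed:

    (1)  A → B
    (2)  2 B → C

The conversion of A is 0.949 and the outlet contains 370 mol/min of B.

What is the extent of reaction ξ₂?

ξ₂ = 152 mol/min

Conversion of A: A consumed = 1ξ₁ = 0.949 × 710.8 → ξ₁ = 674.5 mol/min.
B balance: n_B = 0 + 1ξ₁ − 2ξ₂ = 370 → ξ₂ = (1·674.5 − 370)/2 = 152.3 mol/min.
Outlet amounts (n = n₀ + Σ ν·ξ):
  A: 710.8 − 1(674.5) = 36.25
  B: 0 + 1(674.5) − 2(152.3) = 370
  C: 0 + 1(152.3) = 152.3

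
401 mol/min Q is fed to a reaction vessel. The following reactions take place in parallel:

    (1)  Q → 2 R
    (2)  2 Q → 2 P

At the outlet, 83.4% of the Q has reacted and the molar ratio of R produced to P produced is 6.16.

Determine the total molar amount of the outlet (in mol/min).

Conversion of Q: Q consumed = 0.834 × 401 = 334.4 mol/min = 1ξ₁ + 2ξ₂.
Selectivity: 2ξ₁ / (2ξ₂) = 6.16 → ξ₁ = 6.16 ξ₂.
Substitute: (1·6.16 + 2) ξ₂ = 334.4 → ξ₂ = 40.98 mol/min, ξ₁ = 252.5 mol/min.
Outlet amounts (n = n₀ + Σ ν·ξ):
  Q: 401 − 1(252.5) − 2(40.98) = 66.57
  R: 0 + 2(252.5) = 504.9
  P: 0 + 2(40.98) = 81.97
Total out = 66.57 + 504.9 + 81.97 = 653.5 mol/min.

653 mol/min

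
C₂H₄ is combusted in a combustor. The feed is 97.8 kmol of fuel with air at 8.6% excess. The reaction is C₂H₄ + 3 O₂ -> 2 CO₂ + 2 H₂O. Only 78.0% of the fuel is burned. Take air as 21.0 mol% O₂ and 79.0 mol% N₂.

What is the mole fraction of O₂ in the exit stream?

0.0556

Stoichiometric O₂ = 3 × 97.8 = 293.4 kmol; O₂ fed = 293.4 × 1.086 = 318.6 kmol.
N₂ fed = 318.6 × 79/21 = 1199 kmol.
Fuel reacted = 0.78 × 97.8 → ξ = 76.28 kmol.
Outlet (n = n₀ + ν ξ):
  C₂H₄: 97.8 − 1(76.28) = 21.52
  O₂: 318.6 − 3(76.28) = 89.78
  N₂: 1199 (inert)
  CO₂: 0 + 2(76.28) = 152.6
  H₂O: 0 + 2(76.28) = 152.6
Total out = 1615 kmol; y_O₂ = 89.78 / 1615 = 0.05559.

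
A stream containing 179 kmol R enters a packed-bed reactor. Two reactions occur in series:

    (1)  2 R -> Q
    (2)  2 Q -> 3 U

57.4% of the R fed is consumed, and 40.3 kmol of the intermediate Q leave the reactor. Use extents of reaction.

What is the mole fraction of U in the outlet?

0.125

Conversion of R: R consumed = 2ξ₁ = 0.574 × 179 → ξ₁ = 51.37 kmol.
Q balance: n_Q = 0 + 1ξ₁ − 2ξ₂ = 40.3 → ξ₂ = (1·51.37 − 40.3)/2 = 5.537 kmol.
Outlet amounts (n = n₀ + Σ ν·ξ):
  R: 179 − 2(51.37) = 76.25
  Q: 0 + 1(51.37) − 2(5.537) = 40.3
  U: 0 + 3(5.537) = 16.61
Total out = 133.2 kmol; y_U = 16.61 / 133.2 = 0.1247.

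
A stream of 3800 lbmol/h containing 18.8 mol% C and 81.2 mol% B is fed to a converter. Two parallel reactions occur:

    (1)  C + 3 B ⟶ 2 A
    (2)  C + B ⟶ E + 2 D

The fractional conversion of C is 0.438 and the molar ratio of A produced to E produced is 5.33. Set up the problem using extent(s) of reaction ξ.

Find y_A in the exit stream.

Conversion of C: C consumed = 0.438 × 714.4 = 312.9 lbmol/h = 1ξ₁ + 1ξ₂.
Selectivity: 2ξ₁ / (1ξ₂) = 5.33 → ξ₁ = 2.665 ξ₂.
Substitute: (1·2.665 + 1) ξ₂ = 312.9 → ξ₂ = 85.38 lbmol/h, ξ₁ = 227.5 lbmol/h.
Outlet amounts (n = n₀ + Σ ν·ξ):
  C: 714.4 − 1(227.5) − 1(85.38) = 401.5
  B: 3086 − 3(227.5) − 1(85.38) = 2318
  A: 0 + 2(227.5) = 455.1
  E: 0 + 1(85.38) = 85.38
  D: 0 + 2(85.38) = 170.8
Total out = 3430 lbmol/h; y_A = 455.1 / 3430 = 0.1327.

0.133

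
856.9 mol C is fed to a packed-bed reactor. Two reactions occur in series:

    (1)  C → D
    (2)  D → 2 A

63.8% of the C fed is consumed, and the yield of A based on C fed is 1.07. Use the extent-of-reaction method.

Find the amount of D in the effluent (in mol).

88.3 mol

Conversion of C: C consumed = 1ξ₁ = 0.638 × 856.9 → ξ₁ = 546.7 mol.
Yield of A: 2ξ₂ / 856.9 = 1.07 → ξ₂ = 458.4 mol.
Outlet amounts (n = n₀ + Σ ν·ξ):
  C: 856.9 − 1(546.7) = 310.2
  D: 0 + 1(546.7) − 1(458.4) = 88.26
  A: 0 + 2(458.4) = 916.9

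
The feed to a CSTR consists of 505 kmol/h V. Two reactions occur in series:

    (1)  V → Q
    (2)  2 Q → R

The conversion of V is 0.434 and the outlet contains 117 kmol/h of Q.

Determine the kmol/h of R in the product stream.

Conversion of V: V consumed = 1ξ₁ = 0.434 × 505 → ξ₁ = 219.2 kmol/h.
Q balance: n_Q = 0 + 1ξ₁ − 2ξ₂ = 117 → ξ₂ = (1·219.2 − 117)/2 = 51.08 kmol/h.
Outlet amounts (n = n₀ + Σ ν·ξ):
  V: 505 − 1(219.2) = 285.8
  Q: 0 + 1(219.2) − 2(51.08) = 117
  R: 0 + 1(51.08) = 51.08

51.1 kmol/h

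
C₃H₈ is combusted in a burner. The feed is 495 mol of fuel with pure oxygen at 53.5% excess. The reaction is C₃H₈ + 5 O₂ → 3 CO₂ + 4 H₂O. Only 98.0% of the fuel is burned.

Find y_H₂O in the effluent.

0.406

Stoichiometric O₂ = 5 × 495 = 2475 mol; O₂ fed = 2475 × 1.535 = 3799 mol.
Fuel reacted = 0.98 × 495 → ξ = 485.1 mol.
Outlet (n = n₀ + ν ξ):
  C₃H₈: 495 − 1(485.1) = 9.9
  O₂: 3799 − 5(485.1) = 1374
  CO₂: 0 + 3(485.1) = 1455
  H₂O: 0 + 4(485.1) = 1940
Total out = 4779 mol; y_H₂O = 1940 / 4779 = 0.406.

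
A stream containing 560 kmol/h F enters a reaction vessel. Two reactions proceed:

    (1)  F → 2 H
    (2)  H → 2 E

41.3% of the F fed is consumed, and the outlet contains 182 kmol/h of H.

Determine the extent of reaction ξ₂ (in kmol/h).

ξ₂ = 281 kmol/h

Conversion of F: F consumed = 1ξ₁ = 0.413 × 560 → ξ₁ = 231.3 kmol/h.
H balance: n_H = 0 + 2ξ₁ − 1ξ₂ = 182 → ξ₂ = (2·231.3 − 182)/1 = 280.6 kmol/h.
Outlet amounts (n = n₀ + Σ ν·ξ):
  F: 560 − 1(231.3) = 328.7
  H: 0 + 2(231.3) − 1(280.6) = 182
  E: 0 + 2(280.6) = 561.1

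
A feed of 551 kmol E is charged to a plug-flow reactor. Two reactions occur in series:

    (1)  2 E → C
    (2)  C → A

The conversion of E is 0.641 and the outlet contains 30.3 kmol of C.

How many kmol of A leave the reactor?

146 kmol

Conversion of E: E consumed = 2ξ₁ = 0.641 × 551 → ξ₁ = 176.6 kmol.
C balance: n_C = 0 + 1ξ₁ − 1ξ₂ = 30.3 → ξ₂ = (1·176.6 − 30.3)/1 = 146.3 kmol.
Outlet amounts (n = n₀ + Σ ν·ξ):
  E: 551 − 2(176.6) = 197.8
  C: 0 + 1(176.6) − 1(146.3) = 30.3
  A: 0 + 1(146.3) = 146.3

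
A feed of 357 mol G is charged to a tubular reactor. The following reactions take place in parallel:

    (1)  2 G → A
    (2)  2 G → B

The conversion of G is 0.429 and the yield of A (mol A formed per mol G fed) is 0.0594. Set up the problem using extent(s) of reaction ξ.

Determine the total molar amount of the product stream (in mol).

280 mol

Yield of A: 1ξ₁ / 357 = 0.0594 → ξ₁ = 21.21 mol.
Conversion of G: 2ξ₁ + 2ξ₂ = 0.429 × 357 = 153.2 → ξ₂ = 55.37 mol.
Outlet amounts (n = n₀ + Σ ν·ξ):
  G: 357 − 2(21.21) − 2(55.37) = 203.8
  A: 0 + 1(21.21) = 21.21
  B: 0 + 1(55.37) = 55.37
Total out = 203.8 + 21.21 + 55.37 = 280.4 mol.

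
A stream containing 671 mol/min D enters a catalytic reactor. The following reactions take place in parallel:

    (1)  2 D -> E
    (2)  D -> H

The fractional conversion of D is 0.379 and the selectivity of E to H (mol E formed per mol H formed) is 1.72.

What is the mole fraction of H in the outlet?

0.1

Conversion of D: D consumed = 0.379 × 671 = 254.3 mol/min = 2ξ₁ + 1ξ₂.
Selectivity: 1ξ₁ / (1ξ₂) = 1.72 → ξ₁ = 1.72 ξ₂.
Substitute: (2·1.72 + 1) ξ₂ = 254.3 → ξ₂ = 57.28 mol/min, ξ₁ = 98.52 mol/min.
Outlet amounts (n = n₀ + Σ ν·ξ):
  D: 671 − 2(98.52) − 1(57.28) = 416.7
  E: 0 + 1(98.52) = 98.52
  H: 0 + 1(57.28) = 57.28
Total out = 572.5 mol/min; y_H = 57.28 / 572.5 = 0.1.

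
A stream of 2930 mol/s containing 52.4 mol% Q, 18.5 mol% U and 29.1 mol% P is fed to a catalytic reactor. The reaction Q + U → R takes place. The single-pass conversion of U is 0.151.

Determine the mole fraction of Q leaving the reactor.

0.51

U reacted = 0.151 × 542 = 81.85 mol/s; ν_U = −1, so ξ = 81.85/1 = 81.85 mol/s.
Outlet amounts (n = n₀ + ν ξ):
  Q: 1535 − 1(81.85) = 1453
  U: 542 − 1(81.85) = 460.2
  R: 0 + 1(81.85) = 81.85
  P: 852.6 (inert)
Total out = 2848 mol/s; y_Q = 1453 / 2848 = 0.5103.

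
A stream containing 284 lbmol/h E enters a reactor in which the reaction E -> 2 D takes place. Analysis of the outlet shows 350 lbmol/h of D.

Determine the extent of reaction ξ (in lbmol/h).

ξ = 175 lbmol/h

For D: n = n₀ + 2ξ → 350 = 0 + 2ξ, giving ξ = 175 lbmol/h.
Outlet amounts (n = n₀ + ν ξ):
  E: 284 − 1(175) = 109
  D: 0 + 2(175) = 350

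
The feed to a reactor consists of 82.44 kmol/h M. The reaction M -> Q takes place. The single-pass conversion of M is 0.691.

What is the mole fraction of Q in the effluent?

M reacted = 0.691 × 82.44 = 56.97 kmol/h; ν_M = −1, so ξ = 56.97/1 = 56.97 kmol/h.
Outlet amounts (n = n₀ + ν ξ):
  M: 82.44 − 1(56.97) = 25.47
  Q: 0 + 1(56.97) = 56.97
Total out = 82.44 kmol/h; y_Q = 56.97 / 82.44 = 0.691.

0.691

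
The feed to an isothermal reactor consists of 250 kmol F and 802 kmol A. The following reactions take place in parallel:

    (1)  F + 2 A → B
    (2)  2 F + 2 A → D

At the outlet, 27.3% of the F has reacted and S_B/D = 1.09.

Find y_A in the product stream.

0.757

Conversion of F: F consumed = 0.273 × 250 = 68.25 kmol = 1ξ₁ + 2ξ₂.
Selectivity: 1ξ₁ / (1ξ₂) = 1.09 → ξ₁ = 1.09 ξ₂.
Substitute: (1·1.09 + 2) ξ₂ = 68.25 → ξ₂ = 22.09 kmol, ξ₁ = 24.08 kmol.
Outlet amounts (n = n₀ + Σ ν·ξ):
  F: 250 − 1(24.08) − 2(22.09) = 181.8
  A: 802 − 2(24.08) − 2(22.09) = 709.7
  B: 0 + 1(24.08) = 24.08
  D: 0 + 1(22.09) = 22.09
Total out = 937.6 kmol; y_A = 709.7 / 937.6 = 0.7569.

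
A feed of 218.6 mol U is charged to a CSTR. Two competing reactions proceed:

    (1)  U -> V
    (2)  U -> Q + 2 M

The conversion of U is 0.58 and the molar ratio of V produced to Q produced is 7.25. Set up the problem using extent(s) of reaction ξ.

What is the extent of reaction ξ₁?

ξ₁ = 111 mol

Conversion of U: U consumed = 0.58 × 218.6 = 126.8 mol = 1ξ₁ + 1ξ₂.
Selectivity: 1ξ₁ / (1ξ₂) = 7.25 → ξ₁ = 7.25 ξ₂.
Substitute: (1·7.25 + 1) ξ₂ = 126.8 → ξ₂ = 15.37 mol, ξ₁ = 111.4 mol.
Outlet amounts (n = n₀ + Σ ν·ξ):
  U: 218.6 − 1(111.4) − 1(15.37) = 91.81
  V: 0 + 1(111.4) = 111.4
  Q: 0 + 1(15.37) = 15.37
  M: 0 + 2(15.37) = 30.74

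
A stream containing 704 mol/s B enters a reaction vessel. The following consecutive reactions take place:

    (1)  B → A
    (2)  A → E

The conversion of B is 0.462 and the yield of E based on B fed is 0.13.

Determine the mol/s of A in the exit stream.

234 mol/s

Conversion of B: B consumed = 1ξ₁ = 0.462 × 704 → ξ₁ = 325.2 mol/s.
Yield of E: 1ξ₂ / 704 = 0.13 → ξ₂ = 91.52 mol/s.
Outlet amounts (n = n₀ + Σ ν·ξ):
  B: 704 − 1(325.2) = 378.8
  A: 0 + 1(325.2) − 1(91.52) = 233.7
  E: 0 + 1(91.52) = 91.52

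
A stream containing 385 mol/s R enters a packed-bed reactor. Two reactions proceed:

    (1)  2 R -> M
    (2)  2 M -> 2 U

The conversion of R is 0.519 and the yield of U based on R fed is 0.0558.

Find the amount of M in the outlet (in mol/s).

Conversion of R: R consumed = 2ξ₁ = 0.519 × 385 → ξ₁ = 99.91 mol/s.
Yield of U: 2ξ₂ / 385 = 0.0558 → ξ₂ = 10.74 mol/s.
Outlet amounts (n = n₀ + Σ ν·ξ):
  R: 385 − 2(99.91) = 185.2
  M: 0 + 1(99.91) − 2(10.74) = 78.42
  U: 0 + 2(10.74) = 21.48

78.4 mol/s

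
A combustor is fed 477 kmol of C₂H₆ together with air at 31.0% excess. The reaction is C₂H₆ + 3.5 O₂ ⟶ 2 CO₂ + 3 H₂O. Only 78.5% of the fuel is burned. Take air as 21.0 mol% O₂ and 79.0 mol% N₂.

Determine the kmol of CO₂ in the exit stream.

749 kmol

Stoichiometric O₂ = 3.5 × 477 = 1670 kmol; O₂ fed = 1670 × 1.310 = 2187 kmol.
N₂ fed = 2187 × 79/21 = 8227 kmol.
Fuel reacted = 0.785 × 477 → ξ = 374.4 kmol.
Outlet (n = n₀ + ν ξ):
  C₂H₆: 477 − 1(374.4) = 102.6
  O₂: 2187 − 3.5(374.4) = 876.5
  N₂: 8227 (inert)
  CO₂: 0 + 2(374.4) = 748.9
  H₂O: 0 + 3(374.4) = 1123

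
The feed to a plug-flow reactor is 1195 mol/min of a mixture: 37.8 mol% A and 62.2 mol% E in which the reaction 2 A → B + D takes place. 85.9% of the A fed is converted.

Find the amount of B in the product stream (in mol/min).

A reacted = 0.859 × 451.7 = 388 mol/min; ν_A = −2, so ξ = 388/2 = 194 mol/min.
Outlet amounts (n = n₀ + ν ξ):
  A: 451.7 − 2(194) = 63.69
  B: 0 + 1(194) = 194
  D: 0 + 1(194) = 194
  E: 743.3 (inert)

194 mol/min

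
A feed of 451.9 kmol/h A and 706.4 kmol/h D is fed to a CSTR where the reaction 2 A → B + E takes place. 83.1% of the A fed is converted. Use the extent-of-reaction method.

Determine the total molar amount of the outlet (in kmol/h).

A reacted = 0.831 × 451.9 = 375.5 kmol/h; ν_A = −2, so ξ = 375.5/2 = 187.8 kmol/h.
Outlet amounts (n = n₀ + ν ξ):
  A: 451.9 − 2(187.8) = 76.37
  B: 0 + 1(187.8) = 187.8
  E: 0 + 1(187.8) = 187.8
  D: 706.4 (inert)
Total out = 76.37 + 187.8 + 187.8 + 706.4 = 1158 kmol/h.

1160 kmol/h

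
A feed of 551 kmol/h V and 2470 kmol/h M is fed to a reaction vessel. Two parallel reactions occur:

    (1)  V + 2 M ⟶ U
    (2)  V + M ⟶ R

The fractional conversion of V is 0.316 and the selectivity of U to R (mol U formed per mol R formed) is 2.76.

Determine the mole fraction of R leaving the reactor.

0.017

Conversion of V: V consumed = 0.316 × 551 = 174.1 kmol/h = 1ξ₁ + 1ξ₂.
Selectivity: 1ξ₁ / (1ξ₂) = 2.76 → ξ₁ = 2.76 ξ₂.
Substitute: (1·2.76 + 1) ξ₂ = 174.1 → ξ₂ = 46.31 kmol/h, ξ₁ = 127.8 kmol/h.
Outlet amounts (n = n₀ + Σ ν·ξ):
  V: 551 − 1(127.8) − 1(46.31) = 376.9
  M: 2470 − 2(127.8) − 1(46.31) = 2168
  U: 0 + 1(127.8) = 127.8
  R: 0 + 1(46.31) = 46.31
Total out = 2719 kmol/h; y_R = 46.31 / 2719 = 0.01703.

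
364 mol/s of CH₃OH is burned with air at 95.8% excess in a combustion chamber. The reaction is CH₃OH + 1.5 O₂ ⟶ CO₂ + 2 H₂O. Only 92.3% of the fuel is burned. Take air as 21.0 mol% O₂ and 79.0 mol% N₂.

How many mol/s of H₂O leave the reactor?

Stoichiometric O₂ = 1.5 × 364 = 546 mol/s; O₂ fed = 546 × 1.958 = 1069 mol/s.
N₂ fed = 1069 × 79/21 = 4022 mol/s.
Fuel reacted = 0.923 × 364 → ξ = 336 mol/s.
Outlet (n = n₀ + ν ξ):
  CH₃OH: 364 − 1(336) = 28.03
  O₂: 1069 − 1.5(336) = 565.1
  N₂: 4022 (inert)
  CO₂: 0 + 1(336) = 336
  H₂O: 0 + 2(336) = 671.9

672 mol/s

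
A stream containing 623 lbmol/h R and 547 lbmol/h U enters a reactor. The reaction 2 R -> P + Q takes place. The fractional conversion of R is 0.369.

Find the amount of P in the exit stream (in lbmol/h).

R reacted = 0.369 × 623 = 229.9 lbmol/h; ν_R = −2, so ξ = 229.9/2 = 114.9 lbmol/h.
Outlet amounts (n = n₀ + ν ξ):
  R: 623 − 2(114.9) = 393.1
  P: 0 + 1(114.9) = 114.9
  Q: 0 + 1(114.9) = 114.9
  U: 547 (inert)

115 lbmol/h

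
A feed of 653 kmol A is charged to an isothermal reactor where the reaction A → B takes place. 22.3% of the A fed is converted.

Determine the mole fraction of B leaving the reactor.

A reacted = 0.223 × 653 = 145.6 kmol; ν_A = −1, so ξ = 145.6/1 = 145.6 kmol.
Outlet amounts (n = n₀ + ν ξ):
  A: 653 − 1(145.6) = 507.4
  B: 0 + 1(145.6) = 145.6
Total out = 653 kmol; y_B = 145.6 / 653 = 0.223.

0.223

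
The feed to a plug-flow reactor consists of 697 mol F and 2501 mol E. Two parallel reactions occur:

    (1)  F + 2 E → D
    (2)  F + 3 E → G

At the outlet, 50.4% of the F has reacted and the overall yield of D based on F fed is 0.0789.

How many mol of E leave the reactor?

Yield of D: 1ξ₁ / 697 = 0.0789 → ξ₁ = 54.99 mol.
Conversion of F: 1ξ₁ + 1ξ₂ = 0.504 × 697 = 351.3 → ξ₂ = 296.3 mol.
Outlet amounts (n = n₀ + Σ ν·ξ):
  F: 697 − 1(54.99) − 1(296.3) = 345.7
  E: 2501 − 2(54.99) − 3(296.3) = 1502
  D: 0 + 1(54.99) = 54.99
  G: 0 + 1(296.3) = 296.3

1500 mol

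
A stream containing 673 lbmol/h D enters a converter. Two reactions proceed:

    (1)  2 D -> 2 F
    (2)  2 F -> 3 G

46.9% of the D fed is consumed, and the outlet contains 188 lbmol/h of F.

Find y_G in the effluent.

Conversion of D: D consumed = 2ξ₁ = 0.469 × 673 → ξ₁ = 157.8 lbmol/h.
F balance: n_F = 0 + 2ξ₁ − 2ξ₂ = 188 → ξ₂ = (2·157.8 − 188)/2 = 63.82 lbmol/h.
Outlet amounts (n = n₀ + Σ ν·ξ):
  D: 673 − 2(157.8) = 357.4
  F: 0 + 2(157.8) − 2(63.82) = 188
  G: 0 + 3(63.82) = 191.5
Total out = 736.8 lbmol/h; y_G = 191.5 / 736.8 = 0.2598.

0.26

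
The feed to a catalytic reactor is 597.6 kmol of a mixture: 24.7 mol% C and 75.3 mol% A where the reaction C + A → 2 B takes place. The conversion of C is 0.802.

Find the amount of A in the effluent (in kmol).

C reacted = 0.802 × 147.6 = 118.4 kmol; ν_C = −1, so ξ = 118.4/1 = 118.4 kmol.
Outlet amounts (n = n₀ + ν ξ):
  C: 147.6 − 1(118.4) = 29.23
  A: 450 − 1(118.4) = 331.6
  B: 0 + 2(118.4) = 236.8

332 kmol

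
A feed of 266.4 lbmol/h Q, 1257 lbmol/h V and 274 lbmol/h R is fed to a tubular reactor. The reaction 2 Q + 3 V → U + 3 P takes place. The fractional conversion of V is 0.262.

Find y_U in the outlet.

V reacted = 0.262 × 1257 = 329.3 lbmol/h; ν_V = −3, so ξ = 329.3/3 = 109.8 lbmol/h.
Outlet amounts (n = n₀ + ν ξ):
  Q: 266.4 − 2(109.8) = 46.84
  V: 1257 − 3(109.8) = 927.7
  U: 0 + 1(109.8) = 109.8
  P: 0 + 3(109.8) = 329.3
  R: 274 (inert)
Total out = 1688 lbmol/h; y_U = 109.8 / 1688 = 0.06505.

0.065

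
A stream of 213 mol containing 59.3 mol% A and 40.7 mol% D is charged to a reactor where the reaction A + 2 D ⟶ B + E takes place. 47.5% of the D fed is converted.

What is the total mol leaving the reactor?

D reacted = 0.475 × 86.69 = 41.18 mol; ν_D = −2, so ξ = 41.18/2 = 20.59 mol.
Outlet amounts (n = n₀ + ν ξ):
  A: 126.3 − 1(20.59) = 105.7
  D: 86.69 − 2(20.59) = 45.51
  B: 0 + 1(20.59) = 20.59
  E: 0 + 1(20.59) = 20.59
Total out = 105.7 + 45.51 + 20.59 + 20.59 = 192.4 mol.

192 mol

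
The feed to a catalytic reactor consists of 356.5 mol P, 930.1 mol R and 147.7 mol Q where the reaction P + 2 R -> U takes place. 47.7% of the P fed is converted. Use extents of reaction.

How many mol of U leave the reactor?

170 mol

P reacted = 0.477 × 356.5 = 170.1 mol; ν_P = −1, so ξ = 170.1/1 = 170.1 mol.
Outlet amounts (n = n₀ + ν ξ):
  P: 356.5 − 1(170.1) = 186.4
  R: 930.1 − 2(170.1) = 590
  U: 0 + 1(170.1) = 170.1
  Q: 147.7 (inert)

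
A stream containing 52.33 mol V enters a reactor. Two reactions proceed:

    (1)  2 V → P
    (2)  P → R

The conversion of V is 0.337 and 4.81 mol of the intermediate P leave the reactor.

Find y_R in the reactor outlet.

Conversion of V: V consumed = 2ξ₁ = 0.337 × 52.33 → ξ₁ = 8.818 mol.
P balance: n_P = 0 + 1ξ₁ − 1ξ₂ = 4.81 → ξ₂ = (1·8.818 − 4.81)/1 = 4.008 mol.
Outlet amounts (n = n₀ + Σ ν·ξ):
  V: 52.33 − 2(8.818) = 34.69
  P: 0 + 1(8.818) − 1(4.008) = 4.81
  R: 0 + 1(4.008) = 4.008
Total out = 43.51 mol; y_R = 4.008 / 43.51 = 0.0921.

0.0921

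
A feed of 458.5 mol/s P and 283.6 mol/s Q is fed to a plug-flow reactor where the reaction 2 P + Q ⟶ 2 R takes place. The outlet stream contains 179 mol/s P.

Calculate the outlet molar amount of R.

For P: n = n₀ − 2ξ → 179 = 458.5 − 2ξ, giving ξ = 139.8 mol/s.
Outlet amounts (n = n₀ + ν ξ):
  P: 458.5 − 2(139.8) = 179
  Q: 283.6 − 1(139.8) = 143.9
  R: 0 + 2(139.8) = 279.5

280 mol/s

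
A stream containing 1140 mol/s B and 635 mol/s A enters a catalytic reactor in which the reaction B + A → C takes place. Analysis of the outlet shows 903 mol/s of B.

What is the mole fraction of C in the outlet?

For B: n = n₀ − 1ξ → 903 = 1140 − 1ξ, giving ξ = 237 mol/s.
Outlet amounts (n = n₀ + ν ξ):
  B: 1140 − 1(237) = 903
  A: 635 − 1(237) = 398
  C: 0 + 1(237) = 237
Total out = 1538 mol/s; y_C = 237 / 1538 = 0.1541.

0.154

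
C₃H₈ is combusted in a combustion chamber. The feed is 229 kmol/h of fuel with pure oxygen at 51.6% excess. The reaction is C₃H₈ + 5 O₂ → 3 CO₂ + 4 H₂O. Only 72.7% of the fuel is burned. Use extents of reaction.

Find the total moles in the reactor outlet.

2130 kmol/h

Stoichiometric O₂ = 5 × 229 = 1145 kmol/h; O₂ fed = 1145 × 1.516 = 1736 kmol/h.
Fuel reacted = 0.727 × 229 → ξ = 166.5 kmol/h.
Outlet (n = n₀ + ν ξ):
  C₃H₈: 229 − 1(166.5) = 62.52
  O₂: 1736 − 5(166.5) = 903.4
  CO₂: 0 + 3(166.5) = 499.4
  H₂O: 0 + 4(166.5) = 665.9
Total out = 62.52 + 903.4 + 499.4 + 665.9 = 2131 kmol/h.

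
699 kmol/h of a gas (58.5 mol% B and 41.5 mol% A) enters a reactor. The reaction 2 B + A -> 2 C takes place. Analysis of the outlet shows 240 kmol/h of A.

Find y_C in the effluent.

0.154

For A: n = n₀ − 1ξ → 240 = 290.1 − 1ξ, giving ξ = 50.08 kmol/h.
Outlet amounts (n = n₀ + ν ξ):
  B: 408.9 − 2(50.08) = 308.7
  A: 290.1 − 1(50.08) = 240
  C: 0 + 2(50.08) = 100.2
Total out = 648.9 kmol/h; y_C = 100.2 / 648.9 = 0.1544.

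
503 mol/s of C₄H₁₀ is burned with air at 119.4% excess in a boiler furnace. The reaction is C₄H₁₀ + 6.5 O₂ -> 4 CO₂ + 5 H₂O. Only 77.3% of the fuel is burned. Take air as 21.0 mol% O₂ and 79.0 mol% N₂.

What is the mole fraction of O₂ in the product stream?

0.132

Stoichiometric O₂ = 6.5 × 503 = 3270 mol/s; O₂ fed = 3270 × 2.194 = 7173 mol/s.
N₂ fed = 7173 × 79/21 = 26990 mol/s.
Fuel reacted = 0.773 × 503 → ξ = 388.8 mol/s.
Outlet (n = n₀ + ν ξ):
  C₄H₁₀: 503 − 1(388.8) = 114.2
  O₂: 7173 − 6.5(388.8) = 4646
  N₂: 26990 (inert)
  CO₂: 0 + 4(388.8) = 1555
  H₂O: 0 + 5(388.8) = 1944
Total out = 35240 mol/s; y_O₂ = 4646 / 35240 = 0.1318.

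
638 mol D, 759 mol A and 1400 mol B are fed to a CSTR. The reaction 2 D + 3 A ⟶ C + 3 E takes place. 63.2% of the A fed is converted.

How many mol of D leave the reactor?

A reacted = 0.632 × 759 = 479.7 mol; ν_A = −3, so ξ = 479.7/3 = 159.9 mol.
Outlet amounts (n = n₀ + ν ξ):
  D: 638 − 2(159.9) = 318.2
  A: 759 − 3(159.9) = 279.3
  C: 0 + 1(159.9) = 159.9
  E: 0 + 3(159.9) = 479.7
  B: 1400 (inert)

318 mol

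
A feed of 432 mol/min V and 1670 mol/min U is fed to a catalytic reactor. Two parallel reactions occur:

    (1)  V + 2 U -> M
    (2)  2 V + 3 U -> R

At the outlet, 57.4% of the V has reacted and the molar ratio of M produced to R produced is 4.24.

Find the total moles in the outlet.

1610 mol/min

Conversion of V: V consumed = 0.574 × 432 = 248 mol/min = 1ξ₁ + 2ξ₂.
Selectivity: 1ξ₁ / (1ξ₂) = 4.24 → ξ₁ = 4.24 ξ₂.
Substitute: (1·4.24 + 2) ξ₂ = 248 → ξ₂ = 39.74 mol/min, ξ₁ = 168.5 mol/min.
Outlet amounts (n = n₀ + Σ ν·ξ):
  V: 432 − 1(168.5) − 2(39.74) = 184
  U: 1670 − 2(168.5) − 3(39.74) = 1214
  M: 0 + 1(168.5) = 168.5
  R: 0 + 1(39.74) = 39.74
Total out = 184 + 1214 + 168.5 + 39.74 = 1606 mol/min.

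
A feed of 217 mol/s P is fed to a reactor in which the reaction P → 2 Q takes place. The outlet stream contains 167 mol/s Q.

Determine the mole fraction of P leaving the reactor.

For Q: n = n₀ + 2ξ → 167 = 0 + 2ξ, giving ξ = 83.5 mol/s.
Outlet amounts (n = n₀ + ν ξ):
  P: 217 − 1(83.5) = 133.5
  Q: 0 + 2(83.5) = 167
Total out = 300.5 mol/s; y_P = 133.5 / 300.5 = 0.4443.

0.444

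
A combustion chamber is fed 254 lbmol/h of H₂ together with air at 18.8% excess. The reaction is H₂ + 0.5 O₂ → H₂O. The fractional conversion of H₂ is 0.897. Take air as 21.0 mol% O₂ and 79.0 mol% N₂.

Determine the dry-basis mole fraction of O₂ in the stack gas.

Stoichiometric O₂ = 0.5 × 254 = 127 lbmol/h; O₂ fed = 127 × 1.188 = 150.9 lbmol/h.
N₂ fed = 150.9 × 79/21 = 567.6 lbmol/h.
Fuel reacted = 0.897 × 254 → ξ = 227.8 lbmol/h.
Outlet (n = n₀ + ν ξ):
  H₂: 254 − 1(227.8) = 26.16
  O₂: 150.9 − 0.5(227.8) = 36.96
  N₂: 567.6 (inert)
  H₂O: 0 + 1(227.8) = 227.8
Dry total = 630.7 lbmol/h; y_O₂ (dry) = 36.96 / 630.7 = 0.0586.

0.0586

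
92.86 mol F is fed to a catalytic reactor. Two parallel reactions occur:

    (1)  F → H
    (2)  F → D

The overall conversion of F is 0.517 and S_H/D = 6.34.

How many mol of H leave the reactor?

41.5 mol

Conversion of F: F consumed = 0.517 × 92.86 = 48.01 mol = 1ξ₁ + 1ξ₂.
Selectivity: 1ξ₁ / (1ξ₂) = 6.34 → ξ₁ = 6.34 ξ₂.
Substitute: (1·6.34 + 1) ξ₂ = 48.01 → ξ₂ = 6.541 mol, ξ₁ = 41.47 mol.
Outlet amounts (n = n₀ + Σ ν·ξ):
  F: 92.86 − 1(41.47) − 1(6.541) = 44.85
  H: 0 + 1(41.47) = 41.47
  D: 0 + 1(6.541) = 6.541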